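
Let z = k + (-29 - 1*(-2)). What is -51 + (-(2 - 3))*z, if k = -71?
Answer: -149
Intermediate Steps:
z = -98 (z = -71 + (-29 - 1*(-2)) = -71 + (-29 + 2) = -71 - 27 = -98)
-51 + (-(2 - 3))*z = -51 - (2 - 3)*(-98) = -51 - 1*(-1)*(-98) = -51 + 1*(-98) = -51 - 98 = -149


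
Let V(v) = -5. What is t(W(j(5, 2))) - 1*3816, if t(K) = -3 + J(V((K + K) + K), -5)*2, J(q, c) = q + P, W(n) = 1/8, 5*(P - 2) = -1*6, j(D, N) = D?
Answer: -19137/5 ≈ -3827.4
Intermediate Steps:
P = ⅘ (P = 2 + (-1*6)/5 = 2 + (⅕)*(-6) = 2 - 6/5 = ⅘ ≈ 0.80000)
W(n) = ⅛
J(q, c) = ⅘ + q (J(q, c) = q + ⅘ = ⅘ + q)
t(K) = -57/5 (t(K) = -3 + (⅘ - 5)*2 = -3 - 21/5*2 = -3 - 42/5 = -57/5)
t(W(j(5, 2))) - 1*3816 = -57/5 - 1*3816 = -57/5 - 3816 = -19137/5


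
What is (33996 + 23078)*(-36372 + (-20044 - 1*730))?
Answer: -3261550804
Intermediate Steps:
(33996 + 23078)*(-36372 + (-20044 - 1*730)) = 57074*(-36372 + (-20044 - 730)) = 57074*(-36372 - 20774) = 57074*(-57146) = -3261550804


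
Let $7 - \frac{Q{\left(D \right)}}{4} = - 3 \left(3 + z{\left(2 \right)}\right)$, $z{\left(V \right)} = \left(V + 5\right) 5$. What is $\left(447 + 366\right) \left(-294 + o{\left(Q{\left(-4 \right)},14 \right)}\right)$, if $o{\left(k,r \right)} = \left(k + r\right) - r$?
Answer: $154470$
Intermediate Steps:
$z{\left(V \right)} = 25 + 5 V$ ($z{\left(V \right)} = \left(5 + V\right) 5 = 25 + 5 V$)
$Q{\left(D \right)} = 484$ ($Q{\left(D \right)} = 28 - 4 \left(- 3 \left(3 + \left(25 + 5 \cdot 2\right)\right)\right) = 28 - 4 \left(- 3 \left(3 + \left(25 + 10\right)\right)\right) = 28 - 4 \left(- 3 \left(3 + 35\right)\right) = 28 - 4 \left(\left(-3\right) 38\right) = 28 - -456 = 28 + 456 = 484$)
$o{\left(k,r \right)} = k$
$\left(447 + 366\right) \left(-294 + o{\left(Q{\left(-4 \right)},14 \right)}\right) = \left(447 + 366\right) \left(-294 + 484\right) = 813 \cdot 190 = 154470$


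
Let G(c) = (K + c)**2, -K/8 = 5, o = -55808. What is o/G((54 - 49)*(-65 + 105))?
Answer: -109/50 ≈ -2.1800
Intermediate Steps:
K = -40 (K = -8*5 = -40)
G(c) = (-40 + c)**2
o/G((54 - 49)*(-65 + 105)) = -55808/(-40 + (54 - 49)*(-65 + 105))**2 = -55808/(-40 + 5*40)**2 = -55808/(-40 + 200)**2 = -55808/(160**2) = -55808/25600 = -55808*1/25600 = -109/50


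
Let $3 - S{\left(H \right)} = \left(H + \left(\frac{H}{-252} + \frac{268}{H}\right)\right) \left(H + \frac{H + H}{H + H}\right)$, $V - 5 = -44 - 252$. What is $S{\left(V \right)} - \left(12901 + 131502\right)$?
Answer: $- \frac{310604745}{1358} \approx -2.2872 \cdot 10^{5}$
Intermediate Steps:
$V = -291$ ($V = 5 - 296 = -291$)
$S{\left(H \right)} = 3 - \left(1 + H\right) \left(\frac{268}{H} + \frac{251 H}{252}\right)$ ($S{\left(H \right)} = 3 - \left(H + \left(\frac{H}{-252} + \frac{268}{H}\right)\right) \left(H + \frac{H + H}{H + H}\right) = 3 - \left(H + \left(H \left(- \frac{1}{252}\right) + \frac{268}{H}\right)\right) \left(H + \frac{2 H}{2 H}\right) = 3 - \left(H - \left(- \frac{268}{H} + \frac{H}{252}\right)\right) \left(H + 2 H \frac{1}{2 H}\right) = 3 - \left(H - \left(- \frac{268}{H} + \frac{H}{252}\right)\right) \left(H + 1\right) = 3 - \left(\frac{268}{H} + \frac{251 H}{252}\right) \left(1 + H\right) = 3 - \left(1 + H\right) \left(\frac{268}{H} + \frac{251 H}{252}\right)$)
$S{\left(V \right)} - \left(12901 + 131502\right) = \frac{-67536 - - 291 \left(66780 + 251 \left(-291\right) + 251 \left(-291\right)^{2}\right)}{252 \left(-291\right)} - \left(12901 + 131502\right) = \frac{1}{252} \left(- \frac{1}{291}\right) \left(-67536 - - 291 \left(66780 - 73041 + 251 \cdot 84681\right)\right) - 144403 = \frac{1}{252} \left(- \frac{1}{291}\right) \left(-67536 - - 291 \left(66780 - 73041 + 21254931\right)\right) - 144403 = \frac{1}{252} \left(- \frac{1}{291}\right) \left(-67536 - \left(-291\right) 21248670\right) - 144403 = \frac{1}{252} \left(- \frac{1}{291}\right) \left(-67536 + 6183362970\right) - 144403 = \frac{1}{252} \left(- \frac{1}{291}\right) 6183295434 - 144403 = - \frac{114505471}{1358} - 144403 = - \frac{310604745}{1358}$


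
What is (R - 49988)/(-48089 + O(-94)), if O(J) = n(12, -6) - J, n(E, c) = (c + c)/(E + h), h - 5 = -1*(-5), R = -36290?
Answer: 949058/527951 ≈ 1.7976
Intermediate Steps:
h = 10 (h = 5 - 1*(-5) = 5 + 5 = 10)
n(E, c) = 2*c/(10 + E) (n(E, c) = (c + c)/(E + 10) = (2*c)/(10 + E) = 2*c/(10 + E))
O(J) = -6/11 - J (O(J) = 2*(-6)/(10 + 12) - J = 2*(-6)/22 - J = 2*(-6)*(1/22) - J = -6/11 - J)
(R - 49988)/(-48089 + O(-94)) = (-36290 - 49988)/(-48089 + (-6/11 - 1*(-94))) = -86278/(-48089 + (-6/11 + 94)) = -86278/(-48089 + 1028/11) = -86278/(-527951/11) = -86278*(-11/527951) = 949058/527951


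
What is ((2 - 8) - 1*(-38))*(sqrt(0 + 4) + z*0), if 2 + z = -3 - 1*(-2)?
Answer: 64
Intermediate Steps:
z = -3 (z = -2 + (-3 - 1*(-2)) = -2 + (-3 + 2) = -2 - 1 = -3)
((2 - 8) - 1*(-38))*(sqrt(0 + 4) + z*0) = ((2 - 8) - 1*(-38))*(sqrt(0 + 4) - 3*0) = (-6 + 38)*(sqrt(4) + 0) = 32*(2 + 0) = 32*2 = 64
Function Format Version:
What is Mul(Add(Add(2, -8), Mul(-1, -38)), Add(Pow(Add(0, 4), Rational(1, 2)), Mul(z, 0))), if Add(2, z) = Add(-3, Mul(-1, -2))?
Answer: 64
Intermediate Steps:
z = -3 (z = Add(-2, Add(-3, Mul(-1, -2))) = Add(-2, Add(-3, 2)) = Add(-2, -1) = -3)
Mul(Add(Add(2, -8), Mul(-1, -38)), Add(Pow(Add(0, 4), Rational(1, 2)), Mul(z, 0))) = Mul(Add(Add(2, -8), Mul(-1, -38)), Add(Pow(Add(0, 4), Rational(1, 2)), Mul(-3, 0))) = Mul(Add(-6, 38), Add(Pow(4, Rational(1, 2)), 0)) = Mul(32, Add(2, 0)) = Mul(32, 2) = 64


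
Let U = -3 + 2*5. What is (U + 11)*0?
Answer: 0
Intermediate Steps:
U = 7 (U = -3 + 10 = 7)
(U + 11)*0 = (7 + 11)*0 = 18*0 = 0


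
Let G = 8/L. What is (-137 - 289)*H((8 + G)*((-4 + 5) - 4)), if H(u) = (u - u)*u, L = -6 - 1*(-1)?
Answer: 0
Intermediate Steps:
L = -5 (L = -6 + 1 = -5)
G = -8/5 (G = 8/(-5) = 8*(-1/5) = -8/5 ≈ -1.6000)
H(u) = 0 (H(u) = 0*u = 0)
(-137 - 289)*H((8 + G)*((-4 + 5) - 4)) = (-137 - 289)*0 = -426*0 = 0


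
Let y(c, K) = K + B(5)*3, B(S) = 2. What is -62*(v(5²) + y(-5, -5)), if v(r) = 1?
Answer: -124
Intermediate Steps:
y(c, K) = 6 + K (y(c, K) = K + 2*3 = K + 6 = 6 + K)
-62*(v(5²) + y(-5, -5)) = -62*(1 + (6 - 5)) = -62*(1 + 1) = -62*2 = -124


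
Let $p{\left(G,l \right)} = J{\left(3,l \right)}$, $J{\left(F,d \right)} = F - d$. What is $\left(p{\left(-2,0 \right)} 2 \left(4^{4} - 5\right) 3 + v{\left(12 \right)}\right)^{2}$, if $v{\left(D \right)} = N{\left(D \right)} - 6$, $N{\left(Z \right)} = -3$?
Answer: $20331081$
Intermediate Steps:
$p{\left(G,l \right)} = 3 - l$
$v{\left(D \right)} = -9$ ($v{\left(D \right)} = -3 - 6 = -9$)
$\left(p{\left(-2,0 \right)} 2 \left(4^{4} - 5\right) 3 + v{\left(12 \right)}\right)^{2} = \left(\left(3 - 0\right) 2 \left(4^{4} - 5\right) 3 - 9\right)^{2} = \left(\left(3 + 0\right) 2 \left(256 - 5\right) 3 - 9\right)^{2} = \left(3 \cdot 2 \cdot 251 \cdot 3 - 9\right)^{2} = \left(6 \cdot 753 - 9\right)^{2} = \left(4518 - 9\right)^{2} = 4509^{2} = 20331081$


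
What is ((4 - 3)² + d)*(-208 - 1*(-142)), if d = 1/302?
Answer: -9999/151 ≈ -66.219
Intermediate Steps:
d = 1/302 ≈ 0.0033113
((4 - 3)² + d)*(-208 - 1*(-142)) = ((4 - 3)² + 1/302)*(-208 - 1*(-142)) = (1² + 1/302)*(-208 + 142) = (1 + 1/302)*(-66) = (303/302)*(-66) = -9999/151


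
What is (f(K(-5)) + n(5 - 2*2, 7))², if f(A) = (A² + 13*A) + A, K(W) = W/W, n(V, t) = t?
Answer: 484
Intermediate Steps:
K(W) = 1
f(A) = A² + 14*A
(f(K(-5)) + n(5 - 2*2, 7))² = (1*(14 + 1) + 7)² = (1*15 + 7)² = (15 + 7)² = 22² = 484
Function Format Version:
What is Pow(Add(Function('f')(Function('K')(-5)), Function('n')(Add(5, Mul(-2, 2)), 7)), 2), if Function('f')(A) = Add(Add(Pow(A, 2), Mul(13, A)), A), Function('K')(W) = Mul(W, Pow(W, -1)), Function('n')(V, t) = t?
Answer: 484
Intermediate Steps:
Function('K')(W) = 1
Function('f')(A) = Add(Pow(A, 2), Mul(14, A))
Pow(Add(Function('f')(Function('K')(-5)), Function('n')(Add(5, Mul(-2, 2)), 7)), 2) = Pow(Add(Mul(1, Add(14, 1)), 7), 2) = Pow(Add(Mul(1, 15), 7), 2) = Pow(Add(15, 7), 2) = Pow(22, 2) = 484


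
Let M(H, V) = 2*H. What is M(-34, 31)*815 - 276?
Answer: -55696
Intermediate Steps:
M(-34, 31)*815 - 276 = (2*(-34))*815 - 276 = -68*815 - 276 = -55420 - 276 = -55696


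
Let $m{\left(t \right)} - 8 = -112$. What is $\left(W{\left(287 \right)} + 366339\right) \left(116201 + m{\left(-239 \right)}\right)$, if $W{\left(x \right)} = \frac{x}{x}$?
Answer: $42530974980$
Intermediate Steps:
$m{\left(t \right)} = -104$ ($m{\left(t \right)} = 8 - 112 = -104$)
$W{\left(x \right)} = 1$
$\left(W{\left(287 \right)} + 366339\right) \left(116201 + m{\left(-239 \right)}\right) = \left(1 + 366339\right) \left(116201 - 104\right) = 366340 \cdot 116097 = 42530974980$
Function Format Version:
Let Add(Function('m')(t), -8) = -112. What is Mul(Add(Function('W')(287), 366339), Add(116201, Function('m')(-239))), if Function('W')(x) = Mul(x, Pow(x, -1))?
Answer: 42530974980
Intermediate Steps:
Function('m')(t) = -104 (Function('m')(t) = Add(8, -112) = -104)
Function('W')(x) = 1
Mul(Add(Function('W')(287), 366339), Add(116201, Function('m')(-239))) = Mul(Add(1, 366339), Add(116201, -104)) = Mul(366340, 116097) = 42530974980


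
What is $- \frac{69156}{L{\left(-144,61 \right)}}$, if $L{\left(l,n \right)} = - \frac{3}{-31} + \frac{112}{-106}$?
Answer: $\frac{113623308}{1577} \approx 72050.0$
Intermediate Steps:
$L{\left(l,n \right)} = - \frac{1577}{1643}$ ($L{\left(l,n \right)} = \left(-3\right) \left(- \frac{1}{31}\right) + 112 \left(- \frac{1}{106}\right) = \frac{3}{31} - \frac{56}{53} = - \frac{1577}{1643}$)
$- \frac{69156}{L{\left(-144,61 \right)}} = - \frac{69156}{- \frac{1577}{1643}} = \left(-69156\right) \left(- \frac{1643}{1577}\right) = \frac{113623308}{1577}$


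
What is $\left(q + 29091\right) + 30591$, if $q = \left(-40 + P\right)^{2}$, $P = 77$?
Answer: $61051$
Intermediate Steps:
$q = 1369$ ($q = \left(-40 + 77\right)^{2} = 37^{2} = 1369$)
$\left(q + 29091\right) + 30591 = \left(1369 + 29091\right) + 30591 = 30460 + 30591 = 61051$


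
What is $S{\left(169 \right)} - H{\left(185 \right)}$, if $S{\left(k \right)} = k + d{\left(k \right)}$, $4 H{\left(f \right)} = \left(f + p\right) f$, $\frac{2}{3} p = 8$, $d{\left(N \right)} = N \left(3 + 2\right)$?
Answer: $- \frac{32389}{4} \approx -8097.3$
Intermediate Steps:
$d{\left(N \right)} = 5 N$ ($d{\left(N \right)} = N 5 = 5 N$)
$p = 12$ ($p = \frac{3}{2} \cdot 8 = 12$)
$H{\left(f \right)} = \frac{f \left(12 + f\right)}{4}$ ($H{\left(f \right)} = \frac{\left(f + 12\right) f}{4} = \frac{\left(12 + f\right) f}{4} = \frac{f \left(12 + f\right)}{4}$)
$S{\left(k \right)} = 6 k$ ($S{\left(k \right)} = k + 5 k = 6 k$)
$S{\left(169 \right)} - H{\left(185 \right)} = 6 \cdot 169 - \frac{1}{4} \cdot 185 \left(12 + 185\right) = 1014 - \frac{1}{4} \cdot 185 \cdot 197 = 1014 - \frac{36445}{4} = - \frac{32389}{4}$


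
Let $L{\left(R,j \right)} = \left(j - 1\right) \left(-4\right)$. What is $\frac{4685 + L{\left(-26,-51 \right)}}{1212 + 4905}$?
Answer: $\frac{1631}{2039} \approx 0.7999$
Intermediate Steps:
$L{\left(R,j \right)} = 4 - 4 j$ ($L{\left(R,j \right)} = \left(-1 + j\right) \left(-4\right) = 4 - 4 j$)
$\frac{4685 + L{\left(-26,-51 \right)}}{1212 + 4905} = \frac{4685 + \left(4 - -204\right)}{1212 + 4905} = \frac{4685 + \left(4 + 204\right)}{6117} = \left(4685 + 208\right) \frac{1}{6117} = 4893 \cdot \frac{1}{6117} = \frac{1631}{2039}$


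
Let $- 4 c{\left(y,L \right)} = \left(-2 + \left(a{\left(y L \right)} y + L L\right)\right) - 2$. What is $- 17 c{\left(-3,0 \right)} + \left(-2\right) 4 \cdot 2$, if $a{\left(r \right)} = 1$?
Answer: $- \frac{183}{4} \approx -45.75$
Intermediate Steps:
$c{\left(y,L \right)} = 1 - \frac{y}{4} - \frac{L^{2}}{4}$ ($c{\left(y,L \right)} = - \frac{\left(-2 + \left(1 y + L L\right)\right) - 2}{4} = - \frac{\left(-2 + \left(y + L^{2}\right)\right) - 2}{4} = - \frac{\left(-2 + y + L^{2}\right) - 2}{4} = - \frac{-4 + y + L^{2}}{4} = 1 - \frac{y}{4} - \frac{L^{2}}{4}$)
$- 17 c{\left(-3,0 \right)} + \left(-2\right) 4 \cdot 2 = - 17 \left(1 - - \frac{3}{4} - \frac{0^{2}}{4}\right) + \left(-2\right) 4 \cdot 2 = - 17 \left(1 + \frac{3}{4} - 0\right) - 16 = - 17 \left(1 + \frac{3}{4} + 0\right) - 16 = \left(-17\right) \frac{7}{4} - 16 = - \frac{119}{4} - 16 = - \frac{183}{4}$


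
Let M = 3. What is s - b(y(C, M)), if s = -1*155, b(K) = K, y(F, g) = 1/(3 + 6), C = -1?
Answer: -1396/9 ≈ -155.11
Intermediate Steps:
y(F, g) = 1/9
s = -155
s - b(y(C, M)) = -155 - 1*1/9 = -155 - 1/9 = -1396/9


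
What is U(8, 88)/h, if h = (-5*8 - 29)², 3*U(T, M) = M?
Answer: 88/14283 ≈ 0.0061612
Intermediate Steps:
U(T, M) = M/3
h = 4761 (h = (-40 - 29)² = (-69)² = 4761)
U(8, 88)/h = ((⅓)*88)/4761 = (88/3)*(1/4761) = 88/14283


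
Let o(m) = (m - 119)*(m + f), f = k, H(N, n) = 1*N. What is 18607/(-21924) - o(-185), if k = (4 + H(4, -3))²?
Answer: -806471023/21924 ≈ -36785.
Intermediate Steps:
H(N, n) = N
k = 64 (k = (4 + 4)² = 8² = 64)
f = 64
o(m) = (-119 + m)*(64 + m) (o(m) = (m - 119)*(m + 64) = (-119 + m)*(64 + m))
18607/(-21924) - o(-185) = 18607/(-21924) - (-7616 + (-185)² - 55*(-185)) = 18607*(-1/21924) - (-7616 + 34225 + 10175) = -18607/21924 - 1*36784 = -18607/21924 - 36784 = -806471023/21924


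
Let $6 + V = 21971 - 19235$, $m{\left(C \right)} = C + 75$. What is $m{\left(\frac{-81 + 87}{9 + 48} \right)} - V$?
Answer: $- \frac{50443}{19} \approx -2654.9$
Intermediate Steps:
$m{\left(C \right)} = 75 + C$
$V = 2730$ ($V = -6 + \left(21971 - 19235\right) = -6 + 2736 = 2730$)
$m{\left(\frac{-81 + 87}{9 + 48} \right)} - V = \left(75 + \frac{-81 + 87}{9 + 48}\right) - 2730 = \left(75 + \frac{6}{57}\right) - 2730 = \left(75 + 6 \cdot \frac{1}{57}\right) - 2730 = \left(75 + \frac{2}{19}\right) - 2730 = \frac{1427}{19} - 2730 = - \frac{50443}{19}$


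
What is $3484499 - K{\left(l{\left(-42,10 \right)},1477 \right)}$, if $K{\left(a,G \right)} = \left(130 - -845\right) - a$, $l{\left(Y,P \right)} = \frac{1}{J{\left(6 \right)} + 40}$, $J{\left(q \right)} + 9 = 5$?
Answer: $\frac{125406865}{36} \approx 3.4835 \cdot 10^{6}$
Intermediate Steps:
$J{\left(q \right)} = -4$ ($J{\left(q \right)} = -9 + 5 = -4$)
$l{\left(Y,P \right)} = \frac{1}{36}$ ($l{\left(Y,P \right)} = \frac{1}{-4 + 40} = \frac{1}{36}$)
$K{\left(a,G \right)} = 975 - a$ ($K{\left(a,G \right)} = \left(130 + 845\right) - a = 975 - a$)
$3484499 - K{\left(l{\left(-42,10 \right)},1477 \right)} = 3484499 - \left(975 - \frac{1}{36}\right) = 3484499 - \frac{35099}{36} = \frac{125406865}{36}$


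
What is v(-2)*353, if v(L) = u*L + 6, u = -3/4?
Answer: 5295/2 ≈ 2647.5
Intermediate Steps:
u = -3/4 (u = -3*1/4 = -3/4 ≈ -0.75000)
v(L) = 6 - 3*L/4 (v(L) = -3*L/4 + 6 = 6 - 3*L/4)
v(-2)*353 = (6 - 3/4*(-2))*353 = (6 + 3/2)*353 = (15/2)*353 = 5295/2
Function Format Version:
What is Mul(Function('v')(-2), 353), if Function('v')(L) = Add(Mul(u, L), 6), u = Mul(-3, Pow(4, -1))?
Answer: Rational(5295, 2) ≈ 2647.5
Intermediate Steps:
u = Rational(-3, 4) (u = Mul(-3, Rational(1, 4)) = Rational(-3, 4) ≈ -0.75000)
Function('v')(L) = Add(6, Mul(Rational(-3, 4), L)) (Function('v')(L) = Add(Mul(Rational(-3, 4), L), 6) = Add(6, Mul(Rational(-3, 4), L)))
Mul(Function('v')(-2), 353) = Mul(Add(6, Mul(Rational(-3, 4), -2)), 353) = Mul(Add(6, Rational(3, 2)), 353) = Mul(Rational(15, 2), 353) = Rational(5295, 2)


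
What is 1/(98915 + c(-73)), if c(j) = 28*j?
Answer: 1/96871 ≈ 1.0323e-5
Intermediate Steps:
1/(98915 + c(-73)) = 1/(98915 + 28*(-73)) = 1/(98915 - 2044) = 1/96871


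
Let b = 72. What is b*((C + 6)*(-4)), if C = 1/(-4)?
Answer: -1656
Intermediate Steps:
C = -¼ ≈ -0.25000
b*((C + 6)*(-4)) = 72*((-¼ + 6)*(-4)) = 72*((23/4)*(-4)) = 72*(-23) = -1656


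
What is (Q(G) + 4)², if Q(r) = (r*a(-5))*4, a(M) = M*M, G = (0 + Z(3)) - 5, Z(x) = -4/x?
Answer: 3564544/9 ≈ 3.9606e+5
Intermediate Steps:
G = -19/3 (G = (0 - 4/3) - 5 = -4/3 - 5 = -19/3 ≈ -6.3333)
a(M) = M²
Q(r) = 100*r (Q(r) = (r*(-5)²)*4 = (r*25)*4 = (25*r)*4 = 100*r)
(Q(G) + 4)² = (100*(-19/3) + 4)² = (-1900/3 + 4)² = (-1888/3)² = 3564544/9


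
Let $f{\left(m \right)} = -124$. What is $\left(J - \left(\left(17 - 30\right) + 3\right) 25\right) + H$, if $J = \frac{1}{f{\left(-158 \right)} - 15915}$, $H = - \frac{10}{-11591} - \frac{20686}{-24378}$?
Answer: $\frac{568432962977068}{2266033209261} \approx 250.85$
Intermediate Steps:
$H = \frac{120007603}{141282699}$ ($H = \left(-10\right) \left(- \frac{1}{11591}\right) - - \frac{10343}{12189} = \frac{10}{11591} + \frac{10343}{12189} = \frac{120007603}{141282699} \approx 0.84941$)
$J = - \frac{1}{16039}$ ($J = \frac{1}{-124 - 15915} = \frac{1}{-16039} = - \frac{1}{16039} \approx -6.2348 \cdot 10^{-5}$)
$\left(J - \left(\left(17 - 30\right) + 3\right) 25\right) + H = \left(- \frac{1}{16039} - \left(\left(17 - 30\right) + 3\right) 25\right) + \frac{120007603}{141282699} = \left(- \frac{1}{16039} - \left(-13 + 3\right) 25\right) + \frac{120007603}{141282699} = \left(- \frac{1}{16039} - \left(-10\right) 25\right) + \frac{120007603}{141282699} = \left(- \frac{1}{16039} - -250\right) + \frac{120007603}{141282699} = \left(- \frac{1}{16039} + 250\right) + \frac{120007603}{141282699} = \frac{4009749}{16039} + \frac{120007603}{141282699} = \frac{568432962977068}{2266033209261}$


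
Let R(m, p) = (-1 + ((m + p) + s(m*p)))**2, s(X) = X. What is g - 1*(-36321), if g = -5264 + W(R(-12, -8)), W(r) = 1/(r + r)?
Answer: 349391251/11250 ≈ 31057.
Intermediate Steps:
R(m, p) = (-1 + m + p + m*p)**2 (R(m, p) = (-1 + ((m + p) + m*p))**2 = (-1 + (m + p + m*p))**2 = (-1 + m + p + m*p)**2)
W(r) = 1/(2*r)
g = -59219999/11250 (g = -5264 + 1/(2*((-1 - 12 - 8 - 12*(-8))**2)) = -5264 + 1/(2*((-1 - 12 - 8 + 96)**2)) = -5264 + 1/(2*(75**2)) = -5264 + (1/2)/5625 = -5264 + (1/2)*(1/5625) = -5264 + 1/11250 = -59219999/11250 ≈ -5264.0)
g - 1*(-36321) = -59219999/11250 - 1*(-36321) = -59219999/11250 + 36321 = 349391251/11250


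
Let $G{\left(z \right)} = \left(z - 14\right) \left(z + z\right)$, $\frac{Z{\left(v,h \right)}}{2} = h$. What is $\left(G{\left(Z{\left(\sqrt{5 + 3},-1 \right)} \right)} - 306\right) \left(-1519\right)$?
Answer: $367598$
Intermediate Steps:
$Z{\left(v,h \right)} = 2 h$
$G{\left(z \right)} = 2 z \left(-14 + z\right)$ ($G{\left(z \right)} = \left(-14 + z\right) 2 z = 2 z \left(-14 + z\right)$)
$\left(G{\left(Z{\left(\sqrt{5 + 3},-1 \right)} \right)} - 306\right) \left(-1519\right) = \left(2 \cdot 2 \left(-1\right) \left(-14 + 2 \left(-1\right)\right) - 306\right) \left(-1519\right) = \left(2 \left(-2\right) \left(-14 - 2\right) - 306\right) \left(-1519\right) = \left(2 \left(-2\right) \left(-16\right) - 306\right) \left(-1519\right) = \left(64 - 306\right) \left(-1519\right) = \left(-242\right) \left(-1519\right) = 367598$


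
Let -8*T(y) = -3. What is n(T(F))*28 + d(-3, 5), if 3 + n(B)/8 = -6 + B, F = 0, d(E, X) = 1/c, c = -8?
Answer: -15457/8 ≈ -1932.1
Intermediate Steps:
d(E, X) = -⅛ (d(E, X) = 1/(-8) = -⅛)
T(y) = 3/8 (T(y) = -⅛*(-3) = 3/8)
n(B) = -72 + 8*B (n(B) = -24 + 8*(-6 + B) = -24 + (-48 + 8*B) = -72 + 8*B)
n(T(F))*28 + d(-3, 5) = (-72 + 8*(3/8))*28 - ⅛ = (-72 + 3)*28 - ⅛ = -69*28 - ⅛ = -1932 - ⅛ = -15457/8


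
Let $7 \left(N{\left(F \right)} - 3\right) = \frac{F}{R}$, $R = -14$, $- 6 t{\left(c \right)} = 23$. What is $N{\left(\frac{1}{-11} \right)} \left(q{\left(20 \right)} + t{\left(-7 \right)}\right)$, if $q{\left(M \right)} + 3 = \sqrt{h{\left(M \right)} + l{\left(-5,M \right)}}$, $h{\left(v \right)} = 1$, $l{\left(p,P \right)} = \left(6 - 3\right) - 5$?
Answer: $- \frac{132635}{6468} + \frac{3235 i}{1078} \approx -20.506 + 3.0009 i$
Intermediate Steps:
$l{\left(p,P \right)} = -2$ ($l{\left(p,P \right)} = 3 - 5 = -2$)
$t{\left(c \right)} = - \frac{23}{6}$ ($t{\left(c \right)} = \left(- \frac{1}{6}\right) 23 = - \frac{23}{6}$)
$N{\left(F \right)} = 3 - \frac{F}{98}$ ($N{\left(F \right)} = 3 + \frac{F \frac{1}{-14}}{7} = 3 + \frac{F \left(- \frac{1}{14}\right)}{7} = 3 + \frac{\left(- \frac{1}{14}\right) F}{7} = 3 - \frac{F}{98}$)
$q{\left(M \right)} = -3 + i$ ($q{\left(M \right)} = -3 + \sqrt{1 - 2} = -3 + \sqrt{-1} = -3 + i$)
$N{\left(\frac{1}{-11} \right)} \left(q{\left(20 \right)} + t{\left(-7 \right)}\right) = \left(3 - \frac{1}{98 \left(-11\right)}\right) \left(\left(-3 + i\right) - \frac{23}{6}\right) = \left(3 - - \frac{1}{1078}\right) \left(- \frac{41}{6} + i\right) = \left(3 + \frac{1}{1078}\right) \left(- \frac{41}{6} + i\right) = \frac{3235 \left(- \frac{41}{6} + i\right)}{1078} = - \frac{132635}{6468} + \frac{3235 i}{1078}$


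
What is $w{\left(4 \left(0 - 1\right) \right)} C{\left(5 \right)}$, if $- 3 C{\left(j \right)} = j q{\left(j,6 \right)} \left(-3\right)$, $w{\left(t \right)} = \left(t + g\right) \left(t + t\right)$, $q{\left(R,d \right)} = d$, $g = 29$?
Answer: $-6000$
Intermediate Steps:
$w{\left(t \right)} = 2 t \left(29 + t\right)$ ($w{\left(t \right)} = \left(t + 29\right) \left(t + t\right) = \left(29 + t\right) 2 t = 2 t \left(29 + t\right)$)
$C{\left(j \right)} = 6 j$ ($C{\left(j \right)} = - \frac{j 6 \left(-3\right)}{3} = - \frac{6 j \left(-3\right)}{3} = - \frac{\left(-18\right) j}{3} = 6 j$)
$w{\left(4 \left(0 - 1\right) \right)} C{\left(5 \right)} = 2 \cdot 4 \left(0 - 1\right) \left(29 + 4 \left(0 - 1\right)\right) 6 \cdot 5 = 2 \cdot 4 \left(-1\right) \left(29 + 4 \left(-1\right)\right) 30 = 2 \left(-4\right) \left(29 - 4\right) 30 = 2 \left(-4\right) 25 \cdot 30 = \left(-200\right) 30 = -6000$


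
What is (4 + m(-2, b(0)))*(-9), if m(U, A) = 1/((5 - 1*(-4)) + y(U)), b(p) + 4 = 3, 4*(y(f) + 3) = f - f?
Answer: -75/2 ≈ -37.500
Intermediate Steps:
y(f) = -3 (y(f) = -3 + (f - f)/4 = -3 + (¼)*0 = -3 + 0 = -3)
b(p) = -1 (b(p) = -4 + 3 = -1)
m(U, A) = ⅙ (m(U, A) = 1/((5 - 1*(-4)) - 3) = 1/((5 + 4) - 3) = 1/(9 - 3) = 1/6 = ⅙)
(4 + m(-2, b(0)))*(-9) = (4 + ⅙)*(-9) = (25/6)*(-9) = -75/2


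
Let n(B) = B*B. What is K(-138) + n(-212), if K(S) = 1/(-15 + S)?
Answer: 6876431/153 ≈ 44944.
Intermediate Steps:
n(B) = B²
K(-138) + n(-212) = 1/(-15 - 138) + (-212)² = 1/(-153) + 44944 = -1/153 + 44944 = 6876431/153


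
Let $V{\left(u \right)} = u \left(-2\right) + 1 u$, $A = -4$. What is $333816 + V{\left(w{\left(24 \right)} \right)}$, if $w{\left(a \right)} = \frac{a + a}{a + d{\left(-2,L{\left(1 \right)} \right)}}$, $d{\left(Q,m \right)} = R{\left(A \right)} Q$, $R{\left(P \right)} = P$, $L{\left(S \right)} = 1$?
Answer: $\frac{667629}{2} \approx 3.3381 \cdot 10^{5}$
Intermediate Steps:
$d{\left(Q,m \right)} = - 4 Q$
$w{\left(a \right)} = \frac{2 a}{8 + a}$ ($w{\left(a \right)} = \frac{a + a}{a - -8} = \frac{2 a}{a + 8} = \frac{2 a}{8 + a}$)
$V{\left(u \right)} = - u$ ($V{\left(u \right)} = - 2 u + u = - u$)
$333816 + V{\left(w{\left(24 \right)} \right)} = 333816 - 2 \cdot 24 \frac{1}{8 + 24} = 333816 - 2 \cdot 24 \cdot \frac{1}{32} = 333816 - \frac{3}{2} = \frac{667629}{2}$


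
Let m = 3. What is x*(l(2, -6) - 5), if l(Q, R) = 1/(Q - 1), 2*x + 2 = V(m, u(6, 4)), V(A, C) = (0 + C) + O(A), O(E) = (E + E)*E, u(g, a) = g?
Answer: -44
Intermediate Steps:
O(E) = 2*E² (O(E) = (2*E)*E = 2*E²)
V(A, C) = C + 2*A² (V(A, C) = (0 + C) + 2*A² = C + 2*A²)
x = 11 (x = -1 + (6 + 2*3²)/2 = -1 + (6 + 2*9)/2 = -1 + (6 + 18)/2 = -1 + (½)*24 = -1 + 12 = 11)
l(Q, R) = 1/(-1 + Q)
x*(l(2, -6) - 5) = 11*(1/(-1 + 2) - 5) = 11*(1/1 - 5) = 11*(1 - 5) = 11*(-4) = -44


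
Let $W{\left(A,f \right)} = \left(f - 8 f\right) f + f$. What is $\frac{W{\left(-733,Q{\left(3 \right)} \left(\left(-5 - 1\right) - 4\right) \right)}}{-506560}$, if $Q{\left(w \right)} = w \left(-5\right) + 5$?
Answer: $\frac{3495}{25328} \approx 0.13799$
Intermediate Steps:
$Q{\left(w \right)} = 5 - 5 w$ ($Q{\left(w \right)} = - 5 w + 5 = 5 - 5 w$)
$W{\left(A,f \right)} = f - 7 f^{2}$ ($W{\left(A,f \right)} = - 7 f f + f = - 7 f^{2} + f = f - 7 f^{2}$)
$\frac{W{\left(-733,Q{\left(3 \right)} \left(\left(-5 - 1\right) - 4\right) \right)}}{-506560} = \frac{\left(5 - 15\right) \left(\left(-5 - 1\right) - 4\right) \left(1 - 7 \left(5 - 15\right) \left(\left(-5 - 1\right) - 4\right)\right)}{-506560} = \left(5 - 15\right) \left(-6 - 4\right) \left(1 - 7 \left(5 - 15\right) \left(-6 - 4\right)\right) \left(- \frac{1}{506560}\right) = \left(-10\right) \left(-10\right) \left(1 - 7 \left(\left(-10\right) \left(-10\right)\right)\right) \left(- \frac{1}{506560}\right) = 100 \left(1 - 700\right) \left(- \frac{1}{506560}\right) = 100 \left(-699\right) \left(- \frac{1}{506560}\right) = \left(-69900\right) \left(- \frac{1}{506560}\right) = \frac{3495}{25328}$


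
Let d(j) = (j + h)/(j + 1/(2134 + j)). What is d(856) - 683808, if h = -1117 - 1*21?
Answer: -583389024836/853147 ≈ -6.8381e+5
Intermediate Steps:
h = -1138 (h = -1117 - 21 = -1138)
d(j) = (-1138 + j)/(j + 1/(2134 + j)) (d(j) = (j - 1138)/(j + 1/(2134 + j)) = (-1138 + j)/(j + 1/(2134 + j)))
d(856) - 683808 = (-2428492 + 856**2 + 996*856)/(1 + 856**2 + 2134*856) - 683808 = (-2428492 + 732736 + 852576)/(1 + 732736 + 1826704) - 683808 = -843180/2559441 - 683808 = (1/2559441)*(-843180) - 683808 = -281060/853147 - 683808 = -583389024836/853147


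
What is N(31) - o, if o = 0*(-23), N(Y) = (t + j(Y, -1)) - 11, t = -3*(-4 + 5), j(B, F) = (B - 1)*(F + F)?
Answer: -74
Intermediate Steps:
j(B, F) = 2*F*(-1 + B) (j(B, F) = (-1 + B)*(2*F) = 2*F*(-1 + B))
t = -3 (t = -3*1 = -3)
N(Y) = -12 - 2*Y (N(Y) = (-3 + 2*(-1)*(-1 + Y)) - 11 = (-3 + (2 - 2*Y)) - 11 = (-1 - 2*Y) - 11 = -12 - 2*Y)
o = 0
N(31) - o = (-12 - 2*31) - 1*0 = (-12 - 62) + 0 = -74 + 0 = -74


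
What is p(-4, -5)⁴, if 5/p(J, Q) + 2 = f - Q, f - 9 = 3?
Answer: 1/81 ≈ 0.012346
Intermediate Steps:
f = 12 (f = 9 + 3 = 12)
p(J, Q) = 5/(10 - Q) (p(J, Q) = 5/(-2 + (12 - Q)) = 5/(10 - Q))
p(-4, -5)⁴ = (-5/(-10 - 5))⁴ = (-5/(-15))⁴ = (-5*(-1/15))⁴ = (⅓)⁴ = 1/81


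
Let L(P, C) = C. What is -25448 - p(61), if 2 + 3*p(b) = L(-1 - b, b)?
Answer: -76403/3 ≈ -25468.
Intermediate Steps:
p(b) = -⅔ + b/3
-25448 - p(61) = -25448 - (-⅔ + (⅓)*61) = -25448 - (-⅔ + 61/3) = -25448 - 1*59/3 = -25448 - 59/3 = -76403/3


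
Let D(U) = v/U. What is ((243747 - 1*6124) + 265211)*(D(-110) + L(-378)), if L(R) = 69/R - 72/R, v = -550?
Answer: 158644127/63 ≈ 2.5182e+6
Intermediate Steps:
D(U) = -550/U
L(R) = -3/R
((243747 - 1*6124) + 265211)*(D(-110) + L(-378)) = ((243747 - 1*6124) + 265211)*(-550/(-110) - 3/(-378)) = ((243747 - 6124) + 265211)*(-550*(-1/110) - 3*(-1/378)) = (237623 + 265211)*(5 + 1/126) = 502834*(631/126) = 158644127/63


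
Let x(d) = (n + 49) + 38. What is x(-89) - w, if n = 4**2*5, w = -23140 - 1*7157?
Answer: 30464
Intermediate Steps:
w = -30297 (w = -23140 - 7157 = -30297)
n = 80 (n = 16*5 = 80)
x(d) = 167 (x(d) = (80 + 49) + 38 = 129 + 38 = 167)
x(-89) - w = 167 - 1*(-30297) = 167 + 30297 = 30464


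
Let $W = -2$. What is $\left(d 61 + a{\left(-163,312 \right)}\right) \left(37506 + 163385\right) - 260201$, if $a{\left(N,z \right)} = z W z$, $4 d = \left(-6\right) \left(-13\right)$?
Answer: $- \frac{77744734729}{2} \approx -3.8872 \cdot 10^{10}$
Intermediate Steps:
$d = \frac{39}{2}$ ($d = \frac{\left(-6\right) \left(-13\right)}{4} = \frac{1}{4} \cdot 78 = \frac{39}{2} \approx 19.5$)
$a{\left(N,z \right)} = - 2 z^{2}$ ($a{\left(N,z \right)} = z \left(-2\right) z = - 2 z z = - 2 z^{2}$)
$\left(d 61 + a{\left(-163,312 \right)}\right) \left(37506 + 163385\right) - 260201 = \left(\frac{39}{2} \cdot 61 - 2 \cdot 312^{2}\right) \left(37506 + 163385\right) - 260201 = \left(\frac{2379}{2} - 194688\right) 200891 - 260201 = \left(- \frac{386997}{2}\right) 200891 - 260201 = - \frac{77744214327}{2} - 260201 = - \frac{77744734729}{2}$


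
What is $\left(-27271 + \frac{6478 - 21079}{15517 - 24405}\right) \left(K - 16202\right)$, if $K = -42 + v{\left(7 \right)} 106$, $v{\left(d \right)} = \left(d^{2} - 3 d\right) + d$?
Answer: $\frac{1518933084549}{4444} \approx 3.4179 \cdot 10^{8}$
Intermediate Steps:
$v{\left(d \right)} = d^{2} - 2 d$
$K = 3668$ ($K = -42 + 7 \left(-2 + 7\right) 106 = -42 + 7 \cdot 5 \cdot 106 = -42 + 35 \cdot 106 = -42 + 3710 = 3668$)
$\left(-27271 + \frac{6478 - 21079}{15517 - 24405}\right) \left(K - 16202\right) = \left(-27271 + \frac{6478 - 21079}{15517 - 24405}\right) \left(3668 - 16202\right) = \left(-27271 - \frac{14601}{-8888}\right) \left(-12534\right) = \left(-27271 - - \frac{14601}{8888}\right) \left(-12534\right) = \left(-27271 + \frac{14601}{8888}\right) \left(-12534\right) = \left(- \frac{242370047}{8888}\right) \left(-12534\right) = \frac{1518933084549}{4444}$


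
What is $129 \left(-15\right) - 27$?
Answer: $-1962$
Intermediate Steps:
$129 \left(-15\right) - 27 = -1935 - 27 = -1962$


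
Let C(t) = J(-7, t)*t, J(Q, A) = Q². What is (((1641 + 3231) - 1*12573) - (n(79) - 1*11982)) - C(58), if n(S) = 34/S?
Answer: 113647/79 ≈ 1438.6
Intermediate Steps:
C(t) = 49*t (C(t) = (-7)²*t = 49*t)
(((1641 + 3231) - 1*12573) - (n(79) - 1*11982)) - C(58) = (((1641 + 3231) - 1*12573) - (34/79 - 1*11982)) - 49*58 = ((4872 - 12573) - (34*(1/79) - 11982)) - 1*2842 = (-7701 - (34/79 - 11982)) - 2842 = (-7701 - 1*(-946544/79)) - 2842 = (-7701 + 946544/79) - 2842 = 338165/79 - 2842 = 113647/79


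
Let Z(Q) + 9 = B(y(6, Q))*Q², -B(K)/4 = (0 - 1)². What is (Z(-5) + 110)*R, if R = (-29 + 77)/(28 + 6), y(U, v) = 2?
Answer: 24/17 ≈ 1.4118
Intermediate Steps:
B(K) = -4 (B(K) = -4*(0 - 1)² = -4*(-1)² = -4*1 = -4)
Z(Q) = -9 - 4*Q²
R = 24/17 (R = 48/34 = 48*(1/34) = 24/17 ≈ 1.4118)
(Z(-5) + 110)*R = ((-9 - 4*(-5)²) + 110)*(24/17) = ((-9 - 4*25) + 110)*(24/17) = ((-9 - 100) + 110)*(24/17) = (-109 + 110)*(24/17) = 1*(24/17) = 24/17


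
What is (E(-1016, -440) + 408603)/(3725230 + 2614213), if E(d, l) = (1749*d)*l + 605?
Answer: 782282168/6339443 ≈ 123.40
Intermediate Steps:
E(d, l) = 605 + 1749*d*l (E(d, l) = 1749*d*l + 605 = 605 + 1749*d*l)
(E(-1016, -440) + 408603)/(3725230 + 2614213) = ((605 + 1749*(-1016)*(-440)) + 408603)/(3725230 + 2614213) = ((605 + 781872960) + 408603)/6339443 = (781873565 + 408603)*(1/6339443) = 782282168*(1/6339443) = 782282168/6339443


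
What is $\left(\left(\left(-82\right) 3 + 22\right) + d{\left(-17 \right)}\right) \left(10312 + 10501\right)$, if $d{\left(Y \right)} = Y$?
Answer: $-5015933$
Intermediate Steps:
$\left(\left(\left(-82\right) 3 + 22\right) + d{\left(-17 \right)}\right) \left(10312 + 10501\right) = \left(\left(\left(-82\right) 3 + 22\right) - 17\right) \left(10312 + 10501\right) = \left(\left(-246 + 22\right) - 17\right) 20813 = \left(-224 - 17\right) 20813 = \left(-241\right) 20813 = -5015933$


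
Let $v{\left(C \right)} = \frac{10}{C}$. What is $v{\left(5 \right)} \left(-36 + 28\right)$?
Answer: $-16$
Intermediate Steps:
$v{\left(5 \right)} \left(-36 + 28\right) = \frac{10}{5} \left(-36 + 28\right) = 10 \cdot \frac{1}{5} \left(-8\right) = 2 \left(-8\right) = -16$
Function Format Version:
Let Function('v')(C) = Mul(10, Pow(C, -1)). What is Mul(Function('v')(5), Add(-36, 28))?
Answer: -16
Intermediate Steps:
Mul(Function('v')(5), Add(-36, 28)) = Mul(Mul(10, Pow(5, -1)), Add(-36, 28)) = Mul(Mul(10, Rational(1, 5)), -8) = Mul(2, -8) = -16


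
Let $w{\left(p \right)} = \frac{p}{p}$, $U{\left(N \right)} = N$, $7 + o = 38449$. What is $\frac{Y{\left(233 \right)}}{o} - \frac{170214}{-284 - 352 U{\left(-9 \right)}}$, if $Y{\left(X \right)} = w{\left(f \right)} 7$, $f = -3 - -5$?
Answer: $- \frac{817918300}{13858341} \approx -59.02$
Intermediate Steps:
$o = 38442$ ($o = -7 + 38449 = 38442$)
$f = 2$ ($f = -3 + 5 = 2$)
$w{\left(p \right)} = 1$
$Y{\left(X \right)} = 7$ ($Y{\left(X \right)} = 1 \cdot 7 = 7$)
$\frac{Y{\left(233 \right)}}{o} - \frac{170214}{-284 - 352 U{\left(-9 \right)}} = \frac{7}{38442} - \frac{170214}{-284 - -3168} = 7 \cdot \frac{1}{38442} - \frac{170214}{-284 + 3168} = \frac{7}{38442} - \frac{170214}{2884} = \frac{7}{38442} - \frac{85107}{1442} = - \frac{817918300}{13858341}$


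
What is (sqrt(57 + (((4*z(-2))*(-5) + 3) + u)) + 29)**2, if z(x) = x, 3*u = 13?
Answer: (87 + sqrt(939))**2/9 ≈ 1537.8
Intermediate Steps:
u = 13/3 (u = (1/3)*13 = 13/3 ≈ 4.3333)
(sqrt(57 + (((4*z(-2))*(-5) + 3) + u)) + 29)**2 = (sqrt(57 + (((4*(-2))*(-5) + 3) + 13/3)) + 29)**2 = (sqrt(57 + ((-8*(-5) + 3) + 13/3)) + 29)**2 = (sqrt(57 + ((40 + 3) + 13/3)) + 29)**2 = (sqrt(57 + (43 + 13/3)) + 29)**2 = (sqrt(57 + 142/3) + 29)**2 = (sqrt(313/3) + 29)**2 = (sqrt(939)/3 + 29)**2 = (29 + sqrt(939)/3)**2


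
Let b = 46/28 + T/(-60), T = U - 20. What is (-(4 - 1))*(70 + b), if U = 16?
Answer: -15059/70 ≈ -215.13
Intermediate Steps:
T = -4 (T = 16 - 20 = -4)
b = 359/210 (b = 46/28 - 4/(-60) = 46*(1/28) - 4*(-1/60) = 23/14 + 1/15 = 359/210 ≈ 1.7095)
(-(4 - 1))*(70 + b) = (-(4 - 1))*(70 + 359/210) = -1*3*(15059/210) = -3*15059/210 = -15059/70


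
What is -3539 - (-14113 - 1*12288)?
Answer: 22862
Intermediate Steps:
-3539 - (-14113 - 1*12288) = -3539 - (-14113 - 12288) = -3539 - 1*(-26401) = -3539 + 26401 = 22862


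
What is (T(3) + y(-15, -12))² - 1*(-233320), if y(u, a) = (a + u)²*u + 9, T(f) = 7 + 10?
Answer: 119239601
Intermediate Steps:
T(f) = 17
y(u, a) = 9 + u*(a + u)² (y(u, a) = u*(a + u)² + 9 = 9 + u*(a + u)²)
(T(3) + y(-15, -12))² - 1*(-233320) = (17 + (9 - 15*(-12 - 15)²))² - 1*(-233320) = (17 + (9 - 15*(-27)²))² + 233320 = (17 + (9 - 15*729))² + 233320 = (17 + (9 - 10935))² + 233320 = (17 - 10926)² + 233320 = (-10909)² + 233320 = 119006281 + 233320 = 119239601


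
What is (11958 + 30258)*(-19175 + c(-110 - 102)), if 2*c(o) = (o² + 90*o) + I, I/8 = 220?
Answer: -226404408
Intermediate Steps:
I = 1760 (I = 8*220 = 1760)
c(o) = 880 + o²/2 + 45*o (c(o) = ((o² + 90*o) + 1760)/2 = (1760 + o² + 90*o)/2 = 880 + o²/2 + 45*o)
(11958 + 30258)*(-19175 + c(-110 - 102)) = (11958 + 30258)*(-19175 + (880 + (-110 - 102)²/2 + 45*(-110 - 102))) = 42216*(-19175 + (880 + (½)*(-212)² + 45*(-212))) = 42216*(-19175 + (880 + (½)*44944 - 9540)) = 42216*(-19175 + (880 + 22472 - 9540)) = 42216*(-19175 + 13812) = 42216*(-5363) = -226404408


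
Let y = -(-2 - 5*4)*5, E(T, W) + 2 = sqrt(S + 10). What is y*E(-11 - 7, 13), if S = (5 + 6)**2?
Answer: -220 + 110*sqrt(131) ≈ 1039.0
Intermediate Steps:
S = 121 (S = 11**2 = 121)
E(T, W) = -2 + sqrt(131) (E(T, W) = -2 + sqrt(121 + 10) = -2 + sqrt(131))
y = 110 (y = -(-2 - 20)*5 = -1*(-22)*5 = 22*5 = 110)
y*E(-11 - 7, 13) = 110*(-2 + sqrt(131)) = -220 + 110*sqrt(131)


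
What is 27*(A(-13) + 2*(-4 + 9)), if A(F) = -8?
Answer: 54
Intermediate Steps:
27*(A(-13) + 2*(-4 + 9)) = 27*(-8 + 2*(-4 + 9)) = 27*(-8 + 2*5) = 27*(-8 + 10) = 27*2 = 54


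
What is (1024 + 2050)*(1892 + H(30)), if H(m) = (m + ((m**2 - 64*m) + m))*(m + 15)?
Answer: -126980792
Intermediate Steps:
H(m) = (15 + m)*(m**2 - 62*m) (H(m) = (m + (m**2 - 63*m))*(15 + m) = (m**2 - 62*m)*(15 + m) = (15 + m)*(m**2 - 62*m))
(1024 + 2050)*(1892 + H(30)) = (1024 + 2050)*(1892 + 30*(-930 + 30**2 - 47*30)) = 3074*(1892 + 30*(-930 + 900 - 1410)) = 3074*(1892 + 30*(-1440)) = 3074*(1892 - 43200) = 3074*(-41308) = -126980792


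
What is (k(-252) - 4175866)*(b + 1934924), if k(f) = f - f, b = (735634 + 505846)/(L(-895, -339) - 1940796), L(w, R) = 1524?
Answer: -1958660034448534046/242409 ≈ -8.0800e+12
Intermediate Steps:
b = -155185/242409 (b = (735634 + 505846)/(1524 - 1940796) = 1241480/(-1939272) = 1241480*(-1/1939272) = -155185/242409 ≈ -0.64018)
k(f) = 0
(k(-252) - 4175866)*(b + 1934924) = (0 - 4175866)*(-155185/242409 + 1934924) = -4175866*469042836731/242409 = -1958660034448534046/242409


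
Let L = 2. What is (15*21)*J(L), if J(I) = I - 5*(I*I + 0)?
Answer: -5670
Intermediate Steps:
J(I) = I - 5*I**2 (J(I) = I - 5*(I**2 + 0) = I - 5*I**2)
(15*21)*J(L) = (15*21)*(2*(1 - 5*2)) = 315*(2*(1 - 10)) = 315*(2*(-9)) = 315*(-18) = -5670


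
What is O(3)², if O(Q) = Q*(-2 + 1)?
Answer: 9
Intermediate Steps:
O(Q) = -Q (O(Q) = Q*(-1) = -Q)
O(3)² = (-1*3)² = (-3)² = 9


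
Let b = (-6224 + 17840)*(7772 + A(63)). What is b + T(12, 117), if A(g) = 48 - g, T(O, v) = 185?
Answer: 90105497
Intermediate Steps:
b = 90105312 (b = (-6224 + 17840)*(7772 + (48 - 1*63)) = 11616*(7772 + (48 - 63)) = 11616*(7772 - 15) = 11616*7757 = 90105312)
b + T(12, 117) = 90105312 + 185 = 90105497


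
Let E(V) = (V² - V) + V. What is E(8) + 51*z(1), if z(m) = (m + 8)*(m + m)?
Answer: 982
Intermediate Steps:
z(m) = 2*m*(8 + m) (z(m) = (8 + m)*(2*m) = 2*m*(8 + m))
E(V) = V²
E(8) + 51*z(1) = 8² + 51*(2*1*(8 + 1)) = 64 + 51*(2*1*9) = 64 + 51*18 = 64 + 918 = 982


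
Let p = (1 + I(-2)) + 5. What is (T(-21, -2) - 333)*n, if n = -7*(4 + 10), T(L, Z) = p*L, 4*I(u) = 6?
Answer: 48069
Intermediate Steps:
I(u) = 3/2 (I(u) = (1/4)*6 = 3/2)
p = 15/2 (p = (1 + 3/2) + 5 = 5/2 + 5 = 15/2 ≈ 7.5000)
T(L, Z) = 15*L/2
n = -98 (n = -7*14 = -98)
(T(-21, -2) - 333)*n = ((15/2)*(-21) - 333)*(-98) = (-315/2 - 333)*(-98) = -981/2*(-98) = 48069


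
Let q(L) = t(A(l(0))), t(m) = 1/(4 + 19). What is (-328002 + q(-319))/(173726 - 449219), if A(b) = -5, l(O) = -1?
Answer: 7544045/6336339 ≈ 1.1906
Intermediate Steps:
t(m) = 1/23
q(L) = 1/23
(-328002 + q(-319))/(173726 - 449219) = (-328002 + 1/23)/(173726 - 449219) = -7544045/23/(-275493) = -7544045/23*(-1/275493) = 7544045/6336339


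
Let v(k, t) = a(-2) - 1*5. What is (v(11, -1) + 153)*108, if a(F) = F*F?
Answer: 16416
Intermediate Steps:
a(F) = F**2
v(k, t) = -1 (v(k, t) = (-2)**2 - 1*5 = 4 - 5 = -1)
(v(11, -1) + 153)*108 = (-1 + 153)*108 = 152*108 = 16416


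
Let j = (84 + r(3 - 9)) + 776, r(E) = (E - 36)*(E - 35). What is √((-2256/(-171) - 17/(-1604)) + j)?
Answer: √5423378057961/45714 ≈ 50.943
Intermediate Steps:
r(E) = (-36 + E)*(-35 + E)
j = 2582 (j = (84 + (1260 + (3 - 9)² - 71*(3 - 9))) + 776 = (84 + (1260 + (-6)² - 71*(-6))) + 776 = (84 + (1260 + 36 + 426)) + 776 = (84 + 1722) + 776 = 1806 + 776 = 2582)
√((-2256/(-171) - 17/(-1604)) + j) = √((-2256/(-171) - 17/(-1604)) + 2582) = √((-2256*(-1/171) - 17*(-1/1604)) + 2582) = √((752/57 + 17/1604) + 2582) = √(1207177/91428 + 2582) = √(237274273/91428) = √5423378057961/45714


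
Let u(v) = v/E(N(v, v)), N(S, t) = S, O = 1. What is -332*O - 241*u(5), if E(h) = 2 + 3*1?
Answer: -573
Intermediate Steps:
E(h) = 5 (E(h) = 2 + 3 = 5)
u(v) = v/5
-332*O - 241*u(5) = -332*1 - 241*5/5 = -332 - 241*1 = -332 - 241 = -573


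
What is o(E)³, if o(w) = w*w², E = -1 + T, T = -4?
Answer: -1953125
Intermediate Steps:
E = -5 (E = -1 - 4 = -5)
o(w) = w³
o(E)³ = ((-5)³)³ = (-125)³ = -1953125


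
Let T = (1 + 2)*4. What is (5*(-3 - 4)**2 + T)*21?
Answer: 5397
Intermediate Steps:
T = 12 (T = 3*4 = 12)
(5*(-3 - 4)**2 + T)*21 = (5*(-3 - 4)**2 + 12)*21 = (5*(-7)**2 + 12)*21 = (5*49 + 12)*21 = (245 + 12)*21 = 257*21 = 5397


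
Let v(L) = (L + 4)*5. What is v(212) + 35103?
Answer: 36183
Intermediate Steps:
v(L) = 20 + 5*L (v(L) = (4 + L)*5 = 20 + 5*L)
v(212) + 35103 = (20 + 5*212) + 35103 = (20 + 1060) + 35103 = 1080 + 35103 = 36183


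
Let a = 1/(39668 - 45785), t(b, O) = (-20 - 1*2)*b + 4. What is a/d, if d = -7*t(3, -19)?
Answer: -1/2654778 ≈ -3.7668e-7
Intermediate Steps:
t(b, O) = 4 - 22*b (t(b, O) = (-20 - 2)*b + 4 = -22*b + 4 = 4 - 22*b)
a = -1/6117 (a = 1/(-6117) = -1/6117 ≈ -0.00016348)
d = 434 (d = -7*(4 - 22*3) = -7*(4 - 66) = -7*(-62) = 434)
a/d = -1/6117/434 = -1/6117*1/434 = -1/2654778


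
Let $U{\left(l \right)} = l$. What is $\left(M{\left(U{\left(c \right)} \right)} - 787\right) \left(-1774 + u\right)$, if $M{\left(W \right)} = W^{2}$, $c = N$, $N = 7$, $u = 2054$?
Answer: $-206640$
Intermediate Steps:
$c = 7$
$\left(M{\left(U{\left(c \right)} \right)} - 787\right) \left(-1774 + u\right) = \left(7^{2} - 787\right) \left(-1774 + 2054\right) = \left(49 - 787\right) 280 = \left(-738\right) 280 = -206640$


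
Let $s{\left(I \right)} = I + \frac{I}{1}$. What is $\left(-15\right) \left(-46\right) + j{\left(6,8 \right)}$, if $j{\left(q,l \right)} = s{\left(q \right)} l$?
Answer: $786$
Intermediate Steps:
$s{\left(I \right)} = 2 I$ ($s{\left(I \right)} = I + I 1 = I + I = 2 I$)
$j{\left(q,l \right)} = 2 l q$ ($j{\left(q,l \right)} = 2 q l = 2 l q$)
$\left(-15\right) \left(-46\right) + j{\left(6,8 \right)} = \left(-15\right) \left(-46\right) + 2 \cdot 8 \cdot 6 = 690 + 96 = 786$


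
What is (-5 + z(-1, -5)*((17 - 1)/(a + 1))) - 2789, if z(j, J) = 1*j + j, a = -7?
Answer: -8366/3 ≈ -2788.7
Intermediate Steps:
z(j, J) = 2*j (z(j, J) = j + j = 2*j)
(-5 + z(-1, -5)*((17 - 1)/(a + 1))) - 2789 = (-5 + (2*(-1))*((17 - 1)/(-7 + 1))) - 2789 = (-5 - 32/(-6)) - 2789 = (-5 - 32*(-1)/6) - 2789 = (-5 - 2*(-8/3)) - 2789 = (-5 + 16/3) - 2789 = ⅓ - 2789 = -8366/3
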